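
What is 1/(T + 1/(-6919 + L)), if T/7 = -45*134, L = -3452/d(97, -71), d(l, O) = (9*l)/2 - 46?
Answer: -5410643/228383241811 ≈ -2.3691e-5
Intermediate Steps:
d(l, O) = -46 + 9*l/2 (d(l, O) = (9*l)*(½) - 46 = 9*l/2 - 46 = -46 + 9*l/2)
L = -6904/781 (L = -3452/(-46 + (9/2)*97) = -3452/(-46 + 873/2) = -3452/781/2 = -3452*2/781 = -6904/781 ≈ -8.8400)
T = -42210 (T = 7*(-45*134) = 7*(-6030) = -42210)
1/(T + 1/(-6919 + L)) = 1/(-42210 + 1/(-6919 - 6904/781)) = 1/(-42210 + 1/(-5410643/781)) = 1/(-42210 - 781/5410643) = 1/(-228383241811/5410643) = -5410643/228383241811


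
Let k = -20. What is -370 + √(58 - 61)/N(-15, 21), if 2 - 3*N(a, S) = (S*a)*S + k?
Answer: -370 + 3*I*√3/6637 ≈ -370.0 + 0.00078291*I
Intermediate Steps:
N(a, S) = 22/3 - a*S²/3 (N(a, S) = ⅔ - ((S*a)*S - 20)/3 = ⅔ - (a*S² - 20)/3 = ⅔ - (-20 + a*S²)/3 = ⅔ + (20/3 - a*S²/3) = 22/3 - a*S²/3)
-370 + √(58 - 61)/N(-15, 21) = -370 + √(58 - 61)/(22/3 - ⅓*(-15)*21²) = -370 + √(-3)/(22/3 - ⅓*(-15)*441) = -370 + (I*√3)/(22/3 + 2205) = -370 + (I*√3)/(6637/3) = -370 + (I*√3)*(3/6637) = -370 + 3*I*√3/6637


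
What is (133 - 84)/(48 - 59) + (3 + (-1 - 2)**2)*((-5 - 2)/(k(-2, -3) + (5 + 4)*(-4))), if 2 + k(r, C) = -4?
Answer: -27/11 ≈ -2.4545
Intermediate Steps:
k(r, C) = -6 (k(r, C) = -2 - 4 = -6)
(133 - 84)/(48 - 59) + (3 + (-1 - 2)**2)*((-5 - 2)/(k(-2, -3) + (5 + 4)*(-4))) = (133 - 84)/(48 - 59) + (3 + (-1 - 2)**2)*((-5 - 2)/(-6 + (5 + 4)*(-4))) = 49/(-11) + (3 + (-3)**2)*(-7/(-6 + 9*(-4))) = 49*(-1/11) + (3 + 9)*(-7/(-6 - 36)) = -49/11 + 12*(-7/(-42)) = -49/11 + 12*(-7*(-1/42)) = -49/11 + 12*(1/6) = -49/11 + 2 = -27/11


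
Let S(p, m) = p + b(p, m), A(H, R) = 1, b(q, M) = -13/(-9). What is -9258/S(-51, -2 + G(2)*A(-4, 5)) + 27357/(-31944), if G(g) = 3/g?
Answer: 40142981/215864 ≈ 185.96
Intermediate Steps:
b(q, M) = 13/9 (b(q, M) = -13*(-1/9) = 13/9)
S(p, m) = 13/9 + p (S(p, m) = p + 13/9 = 13/9 + p)
-9258/S(-51, -2 + G(2)*A(-4, 5)) + 27357/(-31944) = -9258/(13/9 - 51) + 27357/(-31944) = -9258/(-446/9) + 27357*(-1/31944) = -9258*(-9/446) - 829/968 = 41661/223 - 829/968 = 40142981/215864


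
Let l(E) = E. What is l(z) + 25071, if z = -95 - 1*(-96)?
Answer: 25072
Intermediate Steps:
z = 1 (z = -95 + 96 = 1)
l(z) + 25071 = 1 + 25071 = 25072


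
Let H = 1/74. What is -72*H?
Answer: -36/37 ≈ -0.97297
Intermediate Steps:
H = 1/74 ≈ 0.013514
-72*H = -72*1/74 = -36/37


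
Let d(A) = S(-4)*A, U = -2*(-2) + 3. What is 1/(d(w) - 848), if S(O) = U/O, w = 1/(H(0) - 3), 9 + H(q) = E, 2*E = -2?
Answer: -52/44089 ≈ -0.0011794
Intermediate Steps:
E = -1 (E = (1/2)*(-2) = -1)
H(q) = -10 (H(q) = -9 - 1 = -10)
w = -1/13 (w = 1/(-10 - 3) = 1/(-13) = -1/13 ≈ -0.076923)
U = 7 (U = 4 + 3 = 7)
S(O) = 7/O
d(A) = -7*A/4 (d(A) = (7/(-4))*A = (7*(-1/4))*A = -7*A/4)
1/(d(w) - 848) = 1/(-7/4*(-1/13) - 848) = 1/(7/52 - 848) = 1/(-44089/52) = -52/44089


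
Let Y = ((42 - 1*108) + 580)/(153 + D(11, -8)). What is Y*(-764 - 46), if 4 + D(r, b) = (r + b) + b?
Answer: -11565/4 ≈ -2891.3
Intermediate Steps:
D(r, b) = -4 + r + 2*b (D(r, b) = -4 + ((r + b) + b) = -4 + ((b + r) + b) = -4 + (r + 2*b) = -4 + r + 2*b)
Y = 257/72 (Y = ((42 - 1*108) + 580)/(153 + (-4 + 11 + 2*(-8))) = ((42 - 108) + 580)/(153 + (-4 + 11 - 16)) = (-66 + 580)/(153 - 9) = 514/144 = 514*(1/144) = 257/72 ≈ 3.5694)
Y*(-764 - 46) = 257*(-764 - 46)/72 = (257/72)*(-810) = -11565/4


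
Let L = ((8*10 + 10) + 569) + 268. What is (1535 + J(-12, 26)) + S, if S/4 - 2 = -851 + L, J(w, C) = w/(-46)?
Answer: 42487/23 ≈ 1847.3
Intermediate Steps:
J(w, C) = -w/46 (J(w, C) = w*(-1/46) = -w/46)
L = 927 (L = ((80 + 10) + 569) + 268 = (90 + 569) + 268 = 659 + 268 = 927)
S = 312 (S = 8 + 4*(-851 + 927) = 8 + 4*76 = 8 + 304 = 312)
(1535 + J(-12, 26)) + S = (1535 - 1/46*(-12)) + 312 = (1535 + 6/23) + 312 = 35311/23 + 312 = 42487/23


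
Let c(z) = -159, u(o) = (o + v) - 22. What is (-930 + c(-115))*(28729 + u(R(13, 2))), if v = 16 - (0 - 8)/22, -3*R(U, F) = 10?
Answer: -31276113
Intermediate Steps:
R(U, F) = -10/3 (R(U, F) = -1/3*10 = -10/3)
v = 180/11 (v = 16 - (-8)/22 = 16 - 1*(-4/11) = 16 + 4/11 = 180/11 ≈ 16.364)
u(o) = -62/11 + o (u(o) = (o + 180/11) - 22 = (180/11 + o) - 22 = -62/11 + o)
(-930 + c(-115))*(28729 + u(R(13, 2))) = (-930 - 159)*(28729 + (-62/11 - 10/3)) = -1089*(28729 - 296/33) = -1089*947761/33 = -31276113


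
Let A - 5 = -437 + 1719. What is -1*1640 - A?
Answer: -2927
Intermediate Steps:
A = 1287 (A = 5 + (-437 + 1719) = 5 + 1282 = 1287)
-1*1640 - A = -1*1640 - 1*1287 = -1640 - 1287 = -2927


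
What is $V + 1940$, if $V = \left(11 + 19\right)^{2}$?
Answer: $2840$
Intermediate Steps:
$V = 900$ ($V = 30^{2} = 900$)
$V + 1940 = 900 + 1940 = 2840$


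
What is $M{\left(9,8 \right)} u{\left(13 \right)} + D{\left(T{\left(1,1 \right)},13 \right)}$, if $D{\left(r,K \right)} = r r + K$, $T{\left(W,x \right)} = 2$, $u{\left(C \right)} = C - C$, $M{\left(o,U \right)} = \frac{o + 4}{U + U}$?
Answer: $17$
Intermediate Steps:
$M{\left(o,U \right)} = \frac{4 + o}{2 U}$
$u{\left(C \right)} = 0$
$D{\left(r,K \right)} = K + r^{2}$ ($D{\left(r,K \right)} = r^{2} + K = K + r^{2}$)
$M{\left(9,8 \right)} u{\left(13 \right)} + D{\left(T{\left(1,1 \right)},13 \right)} = \frac{4 + 9}{2 \cdot 8} \cdot 0 + \left(13 + 2^{2}\right) = \frac{1}{2} \cdot \frac{1}{8} \cdot 13 \cdot 0 + \left(13 + 4\right) = \frac{13}{16} \cdot 0 + 17 = 0 + 17 = 17$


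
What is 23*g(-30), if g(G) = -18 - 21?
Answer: -897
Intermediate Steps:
g(G) = -39
23*g(-30) = 23*(-39) = -897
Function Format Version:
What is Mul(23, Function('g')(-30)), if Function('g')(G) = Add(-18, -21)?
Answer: -897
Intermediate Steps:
Function('g')(G) = -39
Mul(23, Function('g')(-30)) = Mul(23, -39) = -897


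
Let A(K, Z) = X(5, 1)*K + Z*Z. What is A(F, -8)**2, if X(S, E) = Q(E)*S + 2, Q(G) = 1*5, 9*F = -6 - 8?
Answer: 484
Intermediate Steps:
F = -14/9 (F = (-6 - 8)/9 = (1/9)*(-14) = -14/9 ≈ -1.5556)
Q(G) = 5
X(S, E) = 2 + 5*S (X(S, E) = 5*S + 2 = 2 + 5*S)
A(K, Z) = Z**2 + 27*K (A(K, Z) = (2 + 5*5)*K + Z*Z = (2 + 25)*K + Z**2 = 27*K + Z**2 = Z**2 + 27*K)
A(F, -8)**2 = ((-8)**2 + 27*(-14/9))**2 = (64 - 42)**2 = 22**2 = 484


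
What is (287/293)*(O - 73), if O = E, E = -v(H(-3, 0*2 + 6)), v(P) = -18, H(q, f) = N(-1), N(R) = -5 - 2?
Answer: -15785/293 ≈ -53.874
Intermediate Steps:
N(R) = -7
H(q, f) = -7
E = 18 (E = -1*(-18) = 18)
O = 18
(287/293)*(O - 73) = (287/293)*(18 - 73) = (287*(1/293))*(-55) = (287/293)*(-55) = -15785/293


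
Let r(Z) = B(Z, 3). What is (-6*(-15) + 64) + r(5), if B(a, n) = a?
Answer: 159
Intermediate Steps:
r(Z) = Z
(-6*(-15) + 64) + r(5) = (-6*(-15) + 64) + 5 = (90 + 64) + 5 = 154 + 5 = 159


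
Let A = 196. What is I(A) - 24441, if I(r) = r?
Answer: -24245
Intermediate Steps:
I(A) - 24441 = 196 - 24441 = -24245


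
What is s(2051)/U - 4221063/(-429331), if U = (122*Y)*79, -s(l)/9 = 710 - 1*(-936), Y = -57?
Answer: 55363538226/5615710813 ≈ 9.8587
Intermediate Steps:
s(l) = -14814 (s(l) = -9*(710 - 1*(-936)) = -9*(710 + 936) = -9*1646 = -14814)
U = -549366 (U = (122*(-57))*79 = -6954*79 = -549366)
s(2051)/U - 4221063/(-429331) = -14814/(-549366) - 4221063/(-429331) = -14814*(-1/549366) - 4221063*(-1/429331) = 2469/91561 + 603009/61333 = 55363538226/5615710813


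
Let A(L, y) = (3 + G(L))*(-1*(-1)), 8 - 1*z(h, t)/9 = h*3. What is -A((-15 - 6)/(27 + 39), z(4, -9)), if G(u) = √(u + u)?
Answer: -3 - I*√77/11 ≈ -3.0 - 0.79772*I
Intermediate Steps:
G(u) = √2*√u (G(u) = √(2*u) = √2*√u)
z(h, t) = 72 - 27*h (z(h, t) = 72 - 9*h*3 = 72 - 27*h)
A(L, y) = 3 + √2*√L (A(L, y) = (3 + √2*√L)*(-1*(-1)) = (3 + √2*√L)*1 = 3 + √2*√L)
-A((-15 - 6)/(27 + 39), z(4, -9)) = -(3 + √2*√((-15 - 6)/(27 + 39))) = -(3 + √2*√(-21/66)) = -(3 + √2*√(-21*1/66)) = -(3 + √2*√(-7/22)) = -(3 + √2*(I*√154/22)) = -(3 + I*√77/11) = -3 - I*√77/11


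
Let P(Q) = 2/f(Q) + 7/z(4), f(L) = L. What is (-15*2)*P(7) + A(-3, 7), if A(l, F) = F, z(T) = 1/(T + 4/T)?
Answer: -7361/7 ≈ -1051.6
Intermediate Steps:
P(Q) = 35 + 2/Q (P(Q) = 2/Q + 7/((4/(4 + 4²))) = 2/Q + 7/((4/(4 + 16))) = 2/Q + 7/((4/20)) = 2/Q + 7/((4*(1/20))) = 2/Q + 7/(⅕) = 2/Q + 7*5 = 2/Q + 35 = 35 + 2/Q)
(-15*2)*P(7) + A(-3, 7) = (-15*2)*(35 + 2/7) + 7 = -30*(35 + 2*(⅐)) + 7 = -30*(35 + 2/7) + 7 = -30*247/7 + 7 = -7410/7 + 7 = -7361/7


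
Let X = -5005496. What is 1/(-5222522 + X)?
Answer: -1/10228018 ≈ -9.7771e-8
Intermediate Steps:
1/(-5222522 + X) = 1/(-5222522 - 5005496) = 1/(-10228018) = -1/10228018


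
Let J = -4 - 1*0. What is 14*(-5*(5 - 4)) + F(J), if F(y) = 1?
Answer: -69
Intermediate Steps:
J = -4 (J = -4 + 0 = -4)
14*(-5*(5 - 4)) + F(J) = 14*(-5*(5 - 4)) + 1 = 14*(-5*1) + 1 = 14*(-5) + 1 = -70 + 1 = -69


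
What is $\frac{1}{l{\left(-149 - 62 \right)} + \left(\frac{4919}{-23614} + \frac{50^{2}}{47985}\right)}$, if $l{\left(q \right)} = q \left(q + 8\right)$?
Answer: $\frac{226623558}{9706931459171} \approx 2.3347 \cdot 10^{-5}$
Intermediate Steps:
$l{\left(q \right)} = q \left(8 + q\right)$
$\frac{1}{l{\left(-149 - 62 \right)} + \left(\frac{4919}{-23614} + \frac{50^{2}}{47985}\right)} = \frac{1}{\left(-149 - 62\right) \left(8 - 211\right) + \left(\frac{4919}{-23614} + \frac{50^{2}}{47985}\right)} = \frac{1}{- 211 \left(8 - 211\right) + \left(4919 \left(- \frac{1}{23614}\right) + 2500 \cdot \frac{1}{47985}\right)} = \frac{1}{\left(-211\right) \left(-203\right) + \left(- \frac{4919}{23614} + \frac{500}{9597}\right)} = \frac{1}{42833 - \frac{35400643}{226623558}} = \frac{1}{\frac{9706931459171}{226623558}} = \frac{226623558}{9706931459171}$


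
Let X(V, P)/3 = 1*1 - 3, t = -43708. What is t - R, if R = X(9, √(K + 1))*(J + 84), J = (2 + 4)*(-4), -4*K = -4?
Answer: -43348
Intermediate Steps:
K = 1 (K = -¼*(-4) = 1)
X(V, P) = -6 (X(V, P) = 3*(1*1 - 3) = 3*(1 - 3) = 3*(-2) = -6)
J = -24 (J = 6*(-4) = -24)
R = -360 (R = -6*(-24 + 84) = -6*60 = -360)
t - R = -43708 - 1*(-360) = -43708 + 360 = -43348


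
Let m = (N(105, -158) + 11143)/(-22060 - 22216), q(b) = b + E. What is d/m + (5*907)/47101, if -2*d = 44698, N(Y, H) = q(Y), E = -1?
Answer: 46607636189869/529744947 ≈ 87981.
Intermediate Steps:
q(b) = -1 + b (q(b) = b - 1 = -1 + b)
N(Y, H) = -1 + Y
m = -11247/44276 (m = ((-1 + 105) + 11143)/(-22060 - 22216) = (104 + 11143)/(-44276) = 11247*(-1/44276) = -11247/44276 ≈ -0.25402)
d = -22349 (d = -½*44698 = -22349)
d/m + (5*907)/47101 = -22349/(-11247/44276) + (5*907)/47101 = -22349*(-44276/11247) + 4535*(1/47101) = 989524324/11247 + 4535/47101 = 46607636189869/529744947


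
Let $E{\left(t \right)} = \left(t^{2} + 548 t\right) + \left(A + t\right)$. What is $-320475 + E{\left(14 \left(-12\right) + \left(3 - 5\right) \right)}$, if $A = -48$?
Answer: $-384953$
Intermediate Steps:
$E{\left(t \right)} = -48 + t^{2} + 549 t$ ($E{\left(t \right)} = \left(t^{2} + 548 t\right) + \left(-48 + t\right) = -48 + t^{2} + 549 t$)
$-320475 + E{\left(14 \left(-12\right) + \left(3 - 5\right) \right)} = -320475 + \left(-48 + \left(14 \left(-12\right) + \left(3 - 5\right)\right)^{2} + 549 \left(14 \left(-12\right) + \left(3 - 5\right)\right)\right) = -320475 + \left(-48 + \left(-168 + \left(3 - 5\right)\right)^{2} + 549 \left(-168 + \left(3 - 5\right)\right)\right) = -320475 + \left(-48 + \left(-168 - 2\right)^{2} + 549 \left(-168 - 2\right)\right) = -320475 + \left(-48 + \left(-170\right)^{2} + 549 \left(-170\right)\right) = -320475 - 64478 = -384953$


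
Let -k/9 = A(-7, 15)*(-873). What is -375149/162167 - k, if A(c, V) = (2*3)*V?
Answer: -114673525859/162167 ≈ -7.0713e+5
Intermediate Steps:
A(c, V) = 6*V
k = 707130 (k = -9*6*15*(-873) = -810*(-873) = -9*(-78570) = 707130)
-375149/162167 - k = -375149/162167 - 1*707130 = -375149*1/162167 - 707130 = -375149/162167 - 707130 = -114673525859/162167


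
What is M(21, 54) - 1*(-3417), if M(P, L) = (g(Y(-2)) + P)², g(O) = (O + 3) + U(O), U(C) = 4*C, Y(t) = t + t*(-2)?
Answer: 4573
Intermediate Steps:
Y(t) = -t (Y(t) = t - 2*t = -t)
g(O) = 3 + 5*O (g(O) = (O + 3) + 4*O = (3 + O) + 4*O = 3 + 5*O)
M(P, L) = (13 + P)² (M(P, L) = ((3 + 5*(-1*(-2))) + P)² = ((3 + 5*2) + P)² = ((3 + 10) + P)² = (13 + P)²)
M(21, 54) - 1*(-3417) = (13 + 21)² - 1*(-3417) = 34² + 3417 = 1156 + 3417 = 4573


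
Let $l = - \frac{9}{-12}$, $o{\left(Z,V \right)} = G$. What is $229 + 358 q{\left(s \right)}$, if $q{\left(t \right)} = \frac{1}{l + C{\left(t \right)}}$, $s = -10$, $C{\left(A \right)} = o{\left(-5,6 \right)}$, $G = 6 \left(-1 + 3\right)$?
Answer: $\frac{13111}{51} \approx 257.08$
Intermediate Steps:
$G = 12$ ($G = 6 \cdot 2 = 12$)
$o{\left(Z,V \right)} = 12$
$C{\left(A \right)} = 12$
$l = \frac{3}{4}$ ($l = \left(-9\right) \left(- \frac{1}{12}\right) = \frac{3}{4} \approx 0.75$)
$q{\left(t \right)} = \frac{4}{51}$ ($q{\left(t \right)} = \frac{1}{\frac{3}{4} + 12} = \frac{1}{\frac{51}{4}} = \frac{4}{51}$)
$229 + 358 q{\left(s \right)} = 229 + 358 \cdot \frac{4}{51} = 229 + \frac{1432}{51} = \frac{13111}{51}$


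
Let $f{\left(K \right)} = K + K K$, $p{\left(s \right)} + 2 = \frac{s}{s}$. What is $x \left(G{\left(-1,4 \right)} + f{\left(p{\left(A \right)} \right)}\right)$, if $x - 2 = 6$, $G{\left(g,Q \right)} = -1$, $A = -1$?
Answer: $-8$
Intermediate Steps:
$p{\left(s \right)} = -1$ ($p{\left(s \right)} = -2 + \frac{s}{s} = -2 + 1 = -1$)
$f{\left(K \right)} = K + K^{2}$
$x = 8$ ($x = 2 + 6 = 8$)
$x \left(G{\left(-1,4 \right)} + f{\left(p{\left(A \right)} \right)}\right) = 8 \left(-1 - \left(1 - 1\right)\right) = 8 \left(-1 - 0\right) = 8 \left(-1 + 0\right) = 8 \left(-1\right) = -8$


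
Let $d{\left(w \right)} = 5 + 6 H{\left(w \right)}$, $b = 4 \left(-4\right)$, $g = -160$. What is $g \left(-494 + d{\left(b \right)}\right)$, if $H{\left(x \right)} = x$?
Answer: $93600$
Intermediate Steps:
$b = -16$
$d{\left(w \right)} = 5 + 6 w$
$g \left(-494 + d{\left(b \right)}\right) = - 160 \left(-494 + \left(5 + 6 \left(-16\right)\right)\right) = - 160 \left(-494 + \left(5 - 96\right)\right) = - 160 \left(-494 - 91\right) = \left(-160\right) \left(-585\right) = 93600$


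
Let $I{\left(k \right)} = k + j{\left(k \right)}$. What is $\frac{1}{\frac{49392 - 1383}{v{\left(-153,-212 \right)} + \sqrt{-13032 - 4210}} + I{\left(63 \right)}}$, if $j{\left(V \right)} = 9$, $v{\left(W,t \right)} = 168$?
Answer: $\frac{1259896}{411332617} + \frac{16003 i \sqrt{17242}}{1233997851} \approx 0.003063 + 0.0017029 i$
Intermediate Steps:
$I{\left(k \right)} = 9 + k$ ($I{\left(k \right)} = k + 9 = 9 + k$)
$\frac{1}{\frac{49392 - 1383}{v{\left(-153,-212 \right)} + \sqrt{-13032 - 4210}} + I{\left(63 \right)}} = \frac{1}{\frac{49392 - 1383}{168 + \sqrt{-13032 - 4210}} + \left(9 + 63\right)} = \frac{1}{\frac{48009}{168 + \sqrt{-13032 - 4210}} + 72} = \frac{1}{\frac{48009}{168 + \sqrt{-17242}} + 72} = \frac{1}{\frac{48009}{168 + i \sqrt{17242}} + 72} = \frac{1}{72 + \frac{48009}{168 + i \sqrt{17242}}}$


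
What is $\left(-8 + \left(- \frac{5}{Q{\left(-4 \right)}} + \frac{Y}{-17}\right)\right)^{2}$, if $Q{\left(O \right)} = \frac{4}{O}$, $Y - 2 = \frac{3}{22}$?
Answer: $\frac{1366561}{139876} \approx 9.7698$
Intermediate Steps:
$Y = \frac{47}{22}$ ($Y = 2 + \frac{3}{22} = \frac{47}{22} \approx 2.1364$)
$\left(-8 + \left(- \frac{5}{Q{\left(-4 \right)}} + \frac{Y}{-17}\right)\right)^{2} = \left(-8 + \left(- \frac{5}{4 \frac{1}{-4}} + \frac{47}{22 \left(-17\right)}\right)\right)^{2} = \left(-8 - \left(\frac{47}{374} + \frac{5}{4 \left(- \frac{1}{4}\right)}\right)\right)^{2} = \left(-8 - \left(\frac{47}{374} + \frac{5}{-1}\right)\right)^{2} = \left(-8 - - \frac{1823}{374}\right)^{2} = \left(-8 + \left(5 - \frac{47}{374}\right)\right)^{2} = \left(-8 + \frac{1823}{374}\right)^{2} = \left(- \frac{1169}{374}\right)^{2} = \frac{1366561}{139876}$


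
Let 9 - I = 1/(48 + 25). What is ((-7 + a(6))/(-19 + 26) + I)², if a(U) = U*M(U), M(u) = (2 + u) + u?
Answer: 2128681/5329 ≈ 399.45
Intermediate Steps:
M(u) = 2 + 2*u
a(U) = U*(2 + 2*U)
I = 656/73 (I = 9 - 1/(48 + 25) = 9 - 1/73 = 656/73 ≈ 8.9863)
((-7 + a(6))/(-19 + 26) + I)² = ((-7 + 2*6*(1 + 6))/(-19 + 26) + 656/73)² = ((-7 + 2*6*7)/7 + 656/73)² = ((-7 + 84)*(⅐) + 656/73)² = (77*(⅐) + 656/73)² = (11 + 656/73)² = (1459/73)² = 2128681/5329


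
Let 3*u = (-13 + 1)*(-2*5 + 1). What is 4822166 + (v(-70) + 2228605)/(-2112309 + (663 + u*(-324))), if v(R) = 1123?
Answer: 5119475529866/1061655 ≈ 4.8222e+6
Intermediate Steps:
u = 36 (u = ((-13 + 1)*(-2*5 + 1))/3 = (-12*(-1*10 + 1))/3 = (-12*(-10 + 1))/3 = (-12*(-9))/3 = (⅓)*108 = 36)
4822166 + (v(-70) + 2228605)/(-2112309 + (663 + u*(-324))) = 4822166 + (1123 + 2228605)/(-2112309 + (663 + 36*(-324))) = 4822166 + 2229728/(-2112309 + (663 - 11664)) = 4822166 + 2229728/(-2112309 - 11001) = 4822166 + 2229728/(-2123310) = 4822166 + 2229728*(-1/2123310) = 4822166 - 1114864/1061655 = 5119475529866/1061655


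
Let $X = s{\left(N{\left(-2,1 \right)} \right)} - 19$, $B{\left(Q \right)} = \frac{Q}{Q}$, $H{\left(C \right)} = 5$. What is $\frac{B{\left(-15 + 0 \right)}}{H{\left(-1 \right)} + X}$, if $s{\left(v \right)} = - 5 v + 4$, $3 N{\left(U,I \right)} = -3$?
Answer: $- \frac{1}{5} \approx -0.2$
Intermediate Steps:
$N{\left(U,I \right)} = -1$ ($N{\left(U,I \right)} = \frac{1}{3} \left(-3\right) = -1$)
$B{\left(Q \right)} = 1$
$s{\left(v \right)} = 4 - 5 v$
$X = -10$ ($X = \left(4 - -5\right) - 19 = \left(4 + 5\right) - 19 = 9 - 19 = -10$)
$\frac{B{\left(-15 + 0 \right)}}{H{\left(-1 \right)} + X} = \frac{1}{5 - 10} \cdot 1 = \frac{1}{-5} \cdot 1 = \left(- \frac{1}{5}\right) 1 = - \frac{1}{5}$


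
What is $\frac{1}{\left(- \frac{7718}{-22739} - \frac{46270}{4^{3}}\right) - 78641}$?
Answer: $- \frac{727648}{57748786157} \approx -1.26 \cdot 10^{-5}$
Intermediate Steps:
$\frac{1}{\left(- \frac{7718}{-22739} - \frac{46270}{4^{3}}\right) - 78641} = \frac{1}{\left(\left(-7718\right) \left(- \frac{1}{22739}\right) - \frac{46270}{64}\right) - 78641} = \frac{1}{\left(\frac{7718}{22739} - \frac{23135}{32}\right) - 78641} = \frac{1}{- \frac{525819789}{727648} - 78641} = \frac{1}{- \frac{57748786157}{727648}} = - \frac{727648}{57748786157}$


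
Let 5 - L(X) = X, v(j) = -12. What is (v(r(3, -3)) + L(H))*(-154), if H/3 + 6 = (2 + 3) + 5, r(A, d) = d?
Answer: 2926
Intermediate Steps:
H = 12 (H = -18 + 3*((2 + 3) + 5) = -18 + 3*(5 + 5) = -18 + 3*10 = -18 + 30 = 12)
L(X) = 5 - X
(v(r(3, -3)) + L(H))*(-154) = (-12 + (5 - 1*12))*(-154) = (-12 + (5 - 12))*(-154) = (-12 - 7)*(-154) = -19*(-154) = 2926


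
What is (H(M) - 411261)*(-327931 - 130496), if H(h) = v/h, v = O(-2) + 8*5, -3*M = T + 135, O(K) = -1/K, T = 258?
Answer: 49395721501701/262 ≈ 1.8853e+11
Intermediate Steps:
M = -131 (M = -(258 + 135)/3 = -⅓*393 = -131)
v = 81/2 (v = -1/(-2) + 8*5 = -1*(-½) + 40 = ½ + 40 = 81/2 ≈ 40.500)
H(h) = 81/(2*h)
(H(M) - 411261)*(-327931 - 130496) = ((81/2)/(-131) - 411261)*(-327931 - 130496) = ((81/2)*(-1/131) - 411261)*(-458427) = (-81/262 - 411261)*(-458427) = -107750463/262*(-458427) = 49395721501701/262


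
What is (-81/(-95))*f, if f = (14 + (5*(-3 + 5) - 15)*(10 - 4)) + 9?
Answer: -567/95 ≈ -5.9684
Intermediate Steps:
f = -7 (f = (14 + (5*2 - 15)*6) + 9 = (14 + (10 - 15)*6) + 9 = (14 - 5*6) + 9 = (14 - 30) + 9 = -16 + 9 = -7)
(-81/(-95))*f = (-81/(-95))*(-7) = -1/95*(-81)*(-7) = (81/95)*(-7) = -567/95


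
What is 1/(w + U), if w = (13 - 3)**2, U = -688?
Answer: -1/588 ≈ -0.0017007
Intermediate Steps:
w = 100 (w = 10**2 = 100)
1/(w + U) = 1/(100 - 688) = 1/(-588) = -1/588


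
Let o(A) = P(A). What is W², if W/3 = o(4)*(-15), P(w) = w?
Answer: 32400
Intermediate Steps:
o(A) = A
W = -180 (W = 3*(4*(-15)) = 3*(-60) = -180)
W² = (-180)² = 32400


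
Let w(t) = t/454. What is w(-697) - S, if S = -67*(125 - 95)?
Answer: 911843/454 ≈ 2008.5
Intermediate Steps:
w(t) = t/454 (w(t) = t*(1/454) = t/454)
S = -2010 (S = -67*30 = -2010)
w(-697) - S = (1/454)*(-697) - 1*(-2010) = -697/454 + 2010 = 911843/454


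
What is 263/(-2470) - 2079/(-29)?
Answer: 5127503/71630 ≈ 71.583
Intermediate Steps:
263/(-2470) - 2079/(-29) = 263*(-1/2470) - 2079*(-1/29) = -263/2470 + 2079/29 = 5127503/71630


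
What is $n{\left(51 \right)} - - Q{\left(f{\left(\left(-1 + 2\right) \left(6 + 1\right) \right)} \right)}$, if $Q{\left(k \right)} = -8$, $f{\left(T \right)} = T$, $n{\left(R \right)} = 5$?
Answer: $-3$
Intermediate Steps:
$n{\left(51 \right)} - - Q{\left(f{\left(\left(-1 + 2\right) \left(6 + 1\right) \right)} \right)} = 5 - \left(-1\right) \left(-8\right) = 5 - 8 = -3$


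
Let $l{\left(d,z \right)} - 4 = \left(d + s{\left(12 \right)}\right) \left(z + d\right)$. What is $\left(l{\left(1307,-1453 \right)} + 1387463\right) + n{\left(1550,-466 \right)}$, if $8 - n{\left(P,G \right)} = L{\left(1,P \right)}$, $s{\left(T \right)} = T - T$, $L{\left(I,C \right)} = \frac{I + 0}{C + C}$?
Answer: $\frac{3709624299}{3100} \approx 1.1967 \cdot 10^{6}$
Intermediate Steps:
$L{\left(I,C \right)} = \frac{I}{2 C}$
$s{\left(T \right)} = 0$
$n{\left(P,G \right)} = 8 - \frac{1}{2 P}$ ($n{\left(P,G \right)} = 8 - \frac{1}{2} \cdot 1 \frac{1}{P} = 8 - \frac{1}{2 P}$)
$l{\left(d,z \right)} = 4 + d \left(d + z\right)$ ($l{\left(d,z \right)} = 4 + \left(d + 0\right) \left(z + d\right) = 4 + d \left(d + z\right)$)
$\left(l{\left(1307,-1453 \right)} + 1387463\right) + n{\left(1550,-466 \right)} = \left(\left(4 + 1307^{2} + 1307 \left(-1453\right)\right) + 1387463\right) + \left(8 - \frac{1}{2 \cdot 1550}\right) = \left(\left(4 + 1708249 - 1899071\right) + 1387463\right) + \left(8 - \frac{1}{3100}\right) = \left(-190818 + 1387463\right) + \left(8 - \frac{1}{3100}\right) = 1196645 + \frac{24799}{3100} = \frac{3709624299}{3100}$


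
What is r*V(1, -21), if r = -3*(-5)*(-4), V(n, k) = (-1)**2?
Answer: -60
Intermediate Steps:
V(n, k) = 1
r = -60 (r = 15*(-4) = -60)
r*V(1, -21) = -60*1 = -60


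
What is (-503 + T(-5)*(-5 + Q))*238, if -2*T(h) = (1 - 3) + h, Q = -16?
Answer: -137207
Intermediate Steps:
T(h) = 1 - h/2 (T(h) = -((1 - 3) + h)/2 = -(-2 + h)/2 = 1 - h/2)
(-503 + T(-5)*(-5 + Q))*238 = (-503 + (1 - ½*(-5))*(-5 - 16))*238 = (-503 + (1 + 5/2)*(-21))*238 = (-503 + (7/2)*(-21))*238 = (-503 - 147/2)*238 = -1153/2*238 = -137207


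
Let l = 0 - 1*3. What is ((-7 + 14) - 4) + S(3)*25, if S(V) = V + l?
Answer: 3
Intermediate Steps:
l = -3 (l = 0 - 3 = -3)
S(V) = -3 + V (S(V) = V - 3 = -3 + V)
((-7 + 14) - 4) + S(3)*25 = ((-7 + 14) - 4) + (-3 + 3)*25 = (7 - 4) + 0*25 = 3 + 0 = 3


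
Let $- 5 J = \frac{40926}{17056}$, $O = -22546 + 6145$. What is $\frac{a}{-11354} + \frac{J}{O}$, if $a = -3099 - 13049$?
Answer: $\frac{268884587991}{189054545680} \approx 1.4223$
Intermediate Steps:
$a = -16148$ ($a = -3099 - 13049 = -16148$)
$O = -16401$
$J = - \frac{20463}{42640}$ ($J = - \frac{40926 \cdot \frac{1}{17056}}{5} = \left(- \frac{1}{5}\right) \frac{20463}{8528} = - \frac{20463}{42640} \approx -0.4799$)
$\frac{a}{-11354} + \frac{J}{O} = - \frac{16148}{-11354} - \frac{20463}{42640 \left(-16401\right)} = \left(-16148\right) \left(- \frac{1}{11354}\right) - - \frac{6821}{233112880} = \frac{8074}{5677} + \frac{6821}{233112880} = \frac{268884587991}{189054545680}$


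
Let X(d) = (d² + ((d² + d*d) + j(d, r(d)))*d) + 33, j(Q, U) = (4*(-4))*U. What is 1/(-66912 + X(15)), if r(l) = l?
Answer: -1/63504 ≈ -1.5747e-5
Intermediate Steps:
j(Q, U) = -16*U
X(d) = 33 + d² + d*(-16*d + 2*d²) (X(d) = (d² + ((d² + d*d) - 16*d)*d) + 33 = (d² + ((d² + d²) - 16*d)*d) + 33 = (d² + (2*d² - 16*d)*d) + 33 = (d² + (-16*d + 2*d²)*d) + 33 = (d² + d*(-16*d + 2*d²)) + 33 = 33 + d² + d*(-16*d + 2*d²))
1/(-66912 + X(15)) = 1/(-66912 + (33 - 15*15² + 2*15³)) = 1/(-66912 + (33 - 15*225 + 2*3375)) = 1/(-66912 + (33 - 3375 + 6750)) = 1/(-66912 + 3408) = 1/(-63504) = -1/63504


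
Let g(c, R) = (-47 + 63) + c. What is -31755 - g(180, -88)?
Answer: -31951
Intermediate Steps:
g(c, R) = 16 + c
-31755 - g(180, -88) = -31755 - (16 + 180) = -31755 - 1*196 = -31755 - 196 = -31951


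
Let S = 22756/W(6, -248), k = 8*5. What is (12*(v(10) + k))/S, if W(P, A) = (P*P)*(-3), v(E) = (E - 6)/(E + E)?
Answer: -65124/28445 ≈ -2.2895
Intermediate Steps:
v(E) = (-6 + E)/(2*E) (v(E) = (-6 + E)/((2*E)) = (-6 + E)*(1/(2*E)) = (-6 + E)/(2*E))
k = 40
W(P, A) = -3*P² (W(P, A) = P²*(-3) = -3*P²)
S = -5689/27 (S = 22756/((-3*6²)) = 22756/((-3*36)) = 22756/(-108) = 22756*(-1/108) = -5689/27 ≈ -210.70)
(12*(v(10) + k))/S = (12*((½)*(-6 + 10)/10 + 40))/(-5689/27) = (12*((½)*(⅒)*4 + 40))*(-27/5689) = (12*(⅕ + 40))*(-27/5689) = (12*(201/5))*(-27/5689) = (2412/5)*(-27/5689) = -65124/28445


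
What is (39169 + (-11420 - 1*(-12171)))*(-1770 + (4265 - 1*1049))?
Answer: 57724320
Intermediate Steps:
(39169 + (-11420 - 1*(-12171)))*(-1770 + (4265 - 1*1049)) = (39169 + (-11420 + 12171))*(-1770 + (4265 - 1049)) = (39169 + 751)*(-1770 + 3216) = 39920*1446 = 57724320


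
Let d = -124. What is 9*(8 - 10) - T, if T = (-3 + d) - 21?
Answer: 130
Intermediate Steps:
T = -148 (T = (-3 - 124) - 21 = -127 - 21 = -148)
9*(8 - 10) - T = 9*(8 - 10) - 1*(-148) = 9*(-2) + 148 = -18 + 148 = 130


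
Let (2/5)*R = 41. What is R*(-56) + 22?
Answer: -5718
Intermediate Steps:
R = 205/2 (R = (5/2)*41 = 205/2 ≈ 102.50)
R*(-56) + 22 = (205/2)*(-56) + 22 = -5740 + 22 = -5718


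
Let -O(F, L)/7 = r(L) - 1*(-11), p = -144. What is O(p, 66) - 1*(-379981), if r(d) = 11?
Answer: 379827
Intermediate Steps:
O(F, L) = -154 (O(F, L) = -7*(11 - 1*(-11)) = -7*(11 + 11) = -7*22 = -154)
O(p, 66) - 1*(-379981) = -154 - 1*(-379981) = -154 + 379981 = 379827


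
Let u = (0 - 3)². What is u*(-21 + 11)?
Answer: -90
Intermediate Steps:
u = 9 (u = (-3)² = 9)
u*(-21 + 11) = 9*(-21 + 11) = 9*(-10) = -90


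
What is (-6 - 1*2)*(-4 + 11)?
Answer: -56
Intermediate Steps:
(-6 - 1*2)*(-4 + 11) = (-6 - 2)*7 = -8*7 = -56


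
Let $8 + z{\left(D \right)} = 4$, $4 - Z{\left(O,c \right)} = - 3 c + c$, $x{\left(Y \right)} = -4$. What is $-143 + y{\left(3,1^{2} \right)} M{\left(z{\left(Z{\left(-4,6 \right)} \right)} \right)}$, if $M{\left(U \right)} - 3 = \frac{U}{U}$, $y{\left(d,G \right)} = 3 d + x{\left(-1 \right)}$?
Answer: $-123$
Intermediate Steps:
$y{\left(d,G \right)} = -4 + 3 d$ ($y{\left(d,G \right)} = 3 d - 4 = -4 + 3 d$)
$Z{\left(O,c \right)} = 4 + 2 c$ ($Z{\left(O,c \right)} = 4 - \left(- 3 c + c\right) = 4 - - 2 c = 4 + 2 c$)
$z{\left(D \right)} = -4$ ($z{\left(D \right)} = -8 + 4 = -4$)
$M{\left(U \right)} = 4$ ($M{\left(U \right)} = 3 + \frac{U}{U} = 3 + 1 = 4$)
$-143 + y{\left(3,1^{2} \right)} M{\left(z{\left(Z{\left(-4,6 \right)} \right)} \right)} = -143 + \left(-4 + 3 \cdot 3\right) 4 = -143 + \left(-4 + 9\right) 4 = -143 + 5 \cdot 4 = -143 + 20 = -123$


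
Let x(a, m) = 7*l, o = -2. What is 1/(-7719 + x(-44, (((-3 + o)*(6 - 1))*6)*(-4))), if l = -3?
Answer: -1/7740 ≈ -0.00012920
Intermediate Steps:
x(a, m) = -21 (x(a, m) = 7*(-3) = -21)
1/(-7719 + x(-44, (((-3 + o)*(6 - 1))*6)*(-4))) = 1/(-7719 - 21) = 1/(-7740) = -1/7740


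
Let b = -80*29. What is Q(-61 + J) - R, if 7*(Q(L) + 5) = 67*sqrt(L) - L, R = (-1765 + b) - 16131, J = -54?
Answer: 141592/7 + 67*I*sqrt(115)/7 ≈ 20227.0 + 102.64*I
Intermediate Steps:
b = -2320
R = -20216 (R = (-1765 - 2320) - 16131 = -4085 - 16131 = -20216)
Q(L) = -5 - L/7 + 67*sqrt(L)/7 (Q(L) = -5 + (67*sqrt(L) - L)/7 = -5 + (-L + 67*sqrt(L))/7 = -5 + (-L/7 + 67*sqrt(L)/7) = -5 - L/7 + 67*sqrt(L)/7)
Q(-61 + J) - R = (-5 - (-61 - 54)/7 + 67*sqrt(-61 - 54)/7) - 1*(-20216) = (-5 - 1/7*(-115) + 67*sqrt(-115)/7) + 20216 = (-5 + 115/7 + 67*(I*sqrt(115))/7) + 20216 = (-5 + 115/7 + 67*I*sqrt(115)/7) + 20216 = (80/7 + 67*I*sqrt(115)/7) + 20216 = 141592/7 + 67*I*sqrt(115)/7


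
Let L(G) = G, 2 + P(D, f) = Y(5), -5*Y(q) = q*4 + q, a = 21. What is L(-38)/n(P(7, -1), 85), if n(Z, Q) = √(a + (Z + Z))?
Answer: -38*√7/7 ≈ -14.363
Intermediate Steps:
Y(q) = -q (Y(q) = -(q*4 + q)/5 = -(4*q + q)/5 = -q)
P(D, f) = -7 (P(D, f) = -2 - 1*5 = -2 - 5 = -7)
n(Z, Q) = √(21 + 2*Z) (n(Z, Q) = √(21 + (Z + Z)) = √(21 + 2*Z))
L(-38)/n(P(7, -1), 85) = -38/√(21 + 2*(-7)) = -38/√(21 - 14) = -38*√7/7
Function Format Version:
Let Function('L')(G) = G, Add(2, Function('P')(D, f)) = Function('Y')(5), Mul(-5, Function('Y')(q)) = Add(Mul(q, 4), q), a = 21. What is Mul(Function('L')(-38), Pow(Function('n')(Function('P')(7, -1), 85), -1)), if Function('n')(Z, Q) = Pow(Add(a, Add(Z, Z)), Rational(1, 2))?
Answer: Mul(Rational(-38, 7), Pow(7, Rational(1, 2))) ≈ -14.363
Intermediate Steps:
Function('Y')(q) = Mul(-1, q) (Function('Y')(q) = Mul(Rational(-1, 5), Add(Mul(q, 4), q)) = Mul(Rational(-1, 5), Add(Mul(4, q), q)) = Mul(Rational(-1, 5), Mul(5, q)) = Mul(-1, q))
Function('P')(D, f) = -7 (Function('P')(D, f) = Add(-2, Mul(-1, 5)) = Add(-2, -5) = -7)
Function('n')(Z, Q) = Pow(Add(21, Mul(2, Z)), Rational(1, 2)) (Function('n')(Z, Q) = Pow(Add(21, Add(Z, Z)), Rational(1, 2)) = Pow(Add(21, Mul(2, Z)), Rational(1, 2)))
Mul(Function('L')(-38), Pow(Function('n')(Function('P')(7, -1), 85), -1)) = Mul(-38, Pow(Pow(Add(21, Mul(2, -7)), Rational(1, 2)), -1)) = Mul(-38, Pow(Pow(Add(21, -14), Rational(1, 2)), -1)) = Mul(-38, Pow(Pow(7, Rational(1, 2)), -1)) = Mul(-38, Mul(Rational(1, 7), Pow(7, Rational(1, 2)))) = Mul(Rational(-38, 7), Pow(7, Rational(1, 2)))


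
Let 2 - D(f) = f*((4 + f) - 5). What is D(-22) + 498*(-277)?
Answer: -138450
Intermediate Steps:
D(f) = 2 - f*(-1 + f) (D(f) = 2 - f*((4 + f) - 5) = 2 - f*(-1 + f))
D(-22) + 498*(-277) = (2 - 22 - 1*(-22)²) + 498*(-277) = (2 - 22 - 1*484) - 137946 = (2 - 22 - 484) - 137946 = -504 - 137946 = -138450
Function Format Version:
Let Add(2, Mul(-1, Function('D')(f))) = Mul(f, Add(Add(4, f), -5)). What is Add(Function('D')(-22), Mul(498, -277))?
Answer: -138450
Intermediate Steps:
Function('D')(f) = Add(2, Mul(-1, f, Add(-1, f))) (Function('D')(f) = Add(2, Mul(-1, Mul(f, Add(Add(4, f), -5)))) = Add(2, Mul(-1, Mul(f, Add(-1, f)))) = Add(2, Mul(-1, f, Add(-1, f))))
Add(Function('D')(-22), Mul(498, -277)) = Add(Add(2, -22, Mul(-1, Pow(-22, 2))), Mul(498, -277)) = Add(Add(2, -22, Mul(-1, 484)), -137946) = Add(Add(2, -22, -484), -137946) = Add(-504, -137946) = -138450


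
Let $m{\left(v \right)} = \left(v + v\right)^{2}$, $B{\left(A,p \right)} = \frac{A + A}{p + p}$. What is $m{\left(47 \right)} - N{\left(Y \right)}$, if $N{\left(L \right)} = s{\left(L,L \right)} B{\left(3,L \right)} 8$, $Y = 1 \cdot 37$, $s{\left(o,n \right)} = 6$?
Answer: $\frac{326788}{37} \approx 8832.1$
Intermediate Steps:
$Y = 37$
$B{\left(A,p \right)} = \frac{A}{p}$ ($B{\left(A,p \right)} = \frac{2 A}{2 p} = 2 A \frac{1}{2 p} = \frac{A}{p}$)
$N{\left(L \right)} = \frac{144}{L}$ ($N{\left(L \right)} = 6 \frac{3}{L} 8 = \frac{18}{L} 8 = \frac{144}{L}$)
$m{\left(v \right)} = 4 v^{2}$ ($m{\left(v \right)} = \left(2 v\right)^{2} = 4 v^{2}$)
$m{\left(47 \right)} - N{\left(Y \right)} = 4 \cdot 47^{2} - \frac{144}{37} = 4 \cdot 2209 - 144 \cdot \frac{1}{37} = 8836 - \frac{144}{37} = \frac{326788}{37}$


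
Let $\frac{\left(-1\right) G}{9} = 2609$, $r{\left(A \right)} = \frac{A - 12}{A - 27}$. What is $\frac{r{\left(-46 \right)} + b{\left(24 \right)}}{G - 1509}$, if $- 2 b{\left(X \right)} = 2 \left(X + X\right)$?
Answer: $\frac{1723}{912135} \approx 0.001889$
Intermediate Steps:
$r{\left(A \right)} = \frac{-12 + A}{-27 + A}$
$G = -23481$ ($G = \left(-9\right) 2609 = -23481$)
$b{\left(X \right)} = - 2 X$ ($b{\left(X \right)} = - \frac{2 \left(X + X\right)}{2} = - \frac{2 \cdot 2 X}{2} = - \frac{4 X}{2} = - 2 X$)
$\frac{r{\left(-46 \right)} + b{\left(24 \right)}}{G - 1509} = \frac{\frac{-12 - 46}{-27 - 46} - 48}{-23481 - 1509} = \frac{\frac{1}{-73} \left(-58\right) - 48}{-24990} = \left(\left(- \frac{1}{73}\right) \left(-58\right) - 48\right) \left(- \frac{1}{24990}\right) = \left(\frac{58}{73} - 48\right) \left(- \frac{1}{24990}\right) = \left(- \frac{3446}{73}\right) \left(- \frac{1}{24990}\right) = \frac{1723}{912135}$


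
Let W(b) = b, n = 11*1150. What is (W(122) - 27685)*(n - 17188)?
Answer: 125080894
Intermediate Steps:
n = 12650
(W(122) - 27685)*(n - 17188) = (122 - 27685)*(12650 - 17188) = -27563*(-4538) = 125080894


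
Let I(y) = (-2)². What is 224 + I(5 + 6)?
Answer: 228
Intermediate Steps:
I(y) = 4
224 + I(5 + 6) = 224 + 4 = 228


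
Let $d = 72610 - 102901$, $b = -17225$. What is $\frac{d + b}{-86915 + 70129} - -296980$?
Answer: $\frac{356082414}{1199} \approx 2.9698 \cdot 10^{5}$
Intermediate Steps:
$d = -30291$ ($d = 72610 - 102901 = -30291$)
$\frac{d + b}{-86915 + 70129} - -296980 = \frac{-30291 - 17225}{-86915 + 70129} - -296980 = - \frac{47516}{-16786} + 296980 = \left(-47516\right) \left(- \frac{1}{16786}\right) + 296980 = \frac{3394}{1199} + 296980 = \frac{356082414}{1199}$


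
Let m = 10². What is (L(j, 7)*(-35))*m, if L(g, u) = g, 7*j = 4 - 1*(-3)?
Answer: -3500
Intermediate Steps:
j = 1 (j = (4 - 1*(-3))/7 = (4 + 3)/7 = (⅐)*7 = 1)
m = 100
(L(j, 7)*(-35))*m = (1*(-35))*100 = -35*100 = -3500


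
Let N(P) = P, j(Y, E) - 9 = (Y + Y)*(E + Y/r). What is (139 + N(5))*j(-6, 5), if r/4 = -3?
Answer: -8208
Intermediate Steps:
r = -12 (r = 4*(-3) = -12)
j(Y, E) = 9 + 2*Y*(E - Y/12) (j(Y, E) = 9 + (Y + Y)*(E + Y/(-12)) = 9 + (2*Y)*(E + Y*(-1/12)) = 9 + (2*Y)*(E - Y/12) = 9 + 2*Y*(E - Y/12))
(139 + N(5))*j(-6, 5) = (139 + 5)*(9 - 1/6*(-6)**2 + 2*5*(-6)) = 144*(9 - 1/6*36 - 60) = 144*(9 - 6 - 60) = 144*(-57) = -8208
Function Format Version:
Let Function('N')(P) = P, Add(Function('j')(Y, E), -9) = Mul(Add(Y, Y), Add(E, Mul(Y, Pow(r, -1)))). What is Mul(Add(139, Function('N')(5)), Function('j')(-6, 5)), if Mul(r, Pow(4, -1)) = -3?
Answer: -8208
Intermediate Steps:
r = -12 (r = Mul(4, -3) = -12)
Function('j')(Y, E) = Add(9, Mul(2, Y, Add(E, Mul(Rational(-1, 12), Y)))) (Function('j')(Y, E) = Add(9, Mul(Add(Y, Y), Add(E, Mul(Y, Pow(-12, -1))))) = Add(9, Mul(Mul(2, Y), Add(E, Mul(Y, Rational(-1, 12))))) = Add(9, Mul(Mul(2, Y), Add(E, Mul(Rational(-1, 12), Y)))) = Add(9, Mul(2, Y, Add(E, Mul(Rational(-1, 12), Y)))))
Mul(Add(139, Function('N')(5)), Function('j')(-6, 5)) = Mul(Add(139, 5), Add(9, Mul(Rational(-1, 6), Pow(-6, 2)), Mul(2, 5, -6))) = Mul(144, Add(9, Mul(Rational(-1, 6), 36), -60)) = Mul(144, Add(9, -6, -60)) = Mul(144, -57) = -8208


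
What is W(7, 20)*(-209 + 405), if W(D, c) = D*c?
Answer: 27440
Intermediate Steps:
W(7, 20)*(-209 + 405) = (7*20)*(-209 + 405) = 140*196 = 27440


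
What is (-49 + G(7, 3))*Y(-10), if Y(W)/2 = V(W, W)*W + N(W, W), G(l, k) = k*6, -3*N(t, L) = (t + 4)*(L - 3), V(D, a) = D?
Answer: -4588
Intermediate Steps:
N(t, L) = -(-3 + L)*(4 + t)/3 (N(t, L) = -(t + 4)*(L - 3)/3 = -(4 + t)*(-3 + L)/3 = -(-3 + L)*(4 + t)/3)
G(l, k) = 6*k
Y(W) = 8 - 2*W/3 + 4*W²/3 (Y(W) = 2*(W*W + (4 + W - 4*W/3 - W*W/3)) = 2*(W² + (4 + W - 4*W/3 - W²/3)) = 2*(W² + (4 - W/3 - W²/3)) = 2*(4 - W/3 + 2*W²/3) = 8 - 2*W/3 + 4*W²/3)
(-49 + G(7, 3))*Y(-10) = (-49 + 6*3)*(8 - ⅔*(-10) + (4/3)*(-10)²) = (-49 + 18)*(8 + 20/3 + (4/3)*100) = -31*(8 + 20/3 + 400/3) = -31*148 = -4588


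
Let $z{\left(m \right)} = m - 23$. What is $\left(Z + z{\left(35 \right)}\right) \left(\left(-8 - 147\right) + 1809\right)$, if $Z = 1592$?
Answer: $2653016$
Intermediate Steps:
$z{\left(m \right)} = -23 + m$
$\left(Z + z{\left(35 \right)}\right) \left(\left(-8 - 147\right) + 1809\right) = \left(1592 + \left(-23 + 35\right)\right) \left(\left(-8 - 147\right) + 1809\right) = \left(1592 + 12\right) \left(\left(-8 - 147\right) + 1809\right) = 1604 \left(-155 + 1809\right) = 1604 \cdot 1654 = 2653016$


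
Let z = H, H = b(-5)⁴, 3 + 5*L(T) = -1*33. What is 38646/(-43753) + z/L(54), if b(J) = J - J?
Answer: -38646/43753 ≈ -0.88328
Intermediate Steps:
b(J) = 0
L(T) = -36/5 (L(T) = -⅗ + (-1*33)/5 = -⅗ + (⅕)*(-33) = -⅗ - 33/5 = -36/5)
H = 0 (H = 0⁴ = 0)
z = 0
38646/(-43753) + z/L(54) = 38646/(-43753) + 0/(-36/5) = 38646*(-1/43753) + 0*(-5/36) = -38646/43753 + 0 = -38646/43753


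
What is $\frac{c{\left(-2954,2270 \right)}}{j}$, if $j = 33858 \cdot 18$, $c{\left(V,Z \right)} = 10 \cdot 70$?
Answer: $\frac{175}{152361} \approx 0.0011486$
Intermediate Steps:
$c{\left(V,Z \right)} = 700$
$j = 609444$
$\frac{c{\left(-2954,2270 \right)}}{j} = \frac{700}{609444} = 700 \cdot \frac{1}{609444} = \frac{175}{152361}$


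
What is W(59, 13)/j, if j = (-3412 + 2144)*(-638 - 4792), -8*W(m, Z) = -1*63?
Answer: 21/18360640 ≈ 1.1438e-6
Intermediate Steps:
W(m, Z) = 63/8 (W(m, Z) = -(-1)*63/8 = -⅛*(-63) = 63/8)
j = 6885240 (j = -1268*(-5430) = 6885240)
W(59, 13)/j = (63/8)/6885240 = (63/8)*(1/6885240) = 21/18360640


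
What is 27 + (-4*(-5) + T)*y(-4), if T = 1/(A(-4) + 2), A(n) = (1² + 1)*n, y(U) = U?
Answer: -157/3 ≈ -52.333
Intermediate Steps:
A(n) = 2*n (A(n) = (1 + 1)*n = 2*n)
T = -⅙ (T = 1/(2*(-4) + 2) = 1/(-8 + 2) = 1/(-6) = -⅙ ≈ -0.16667)
27 + (-4*(-5) + T)*y(-4) = 27 + (-4*(-5) - ⅙)*(-4) = 27 + (20 - ⅙)*(-4) = 27 + (119/6)*(-4) = 27 - 238/3 = -157/3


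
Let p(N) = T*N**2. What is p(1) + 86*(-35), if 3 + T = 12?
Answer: -3001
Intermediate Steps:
T = 9 (T = -3 + 12 = 9)
p(N) = 9*N**2
p(1) + 86*(-35) = 9*1**2 + 86*(-35) = 9*1 - 3010 = 9 - 3010 = -3001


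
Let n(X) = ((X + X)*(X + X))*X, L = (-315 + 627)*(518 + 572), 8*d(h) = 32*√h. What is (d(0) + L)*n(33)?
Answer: 48885819840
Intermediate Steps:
d(h) = 4*√h (d(h) = (32*√h)/8 = 4*√h)
L = 340080 (L = 312*1090 = 340080)
n(X) = 4*X³ (n(X) = ((2*X)*(2*X))*X = (4*X²)*X = 4*X³)
(d(0) + L)*n(33) = (4*√0 + 340080)*(4*33³) = (4*0 + 340080)*(4*35937) = (0 + 340080)*143748 = 340080*143748 = 48885819840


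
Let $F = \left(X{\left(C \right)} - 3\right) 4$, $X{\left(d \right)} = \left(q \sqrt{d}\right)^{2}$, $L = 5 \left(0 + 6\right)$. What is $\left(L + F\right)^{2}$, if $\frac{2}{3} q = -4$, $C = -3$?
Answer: $171396$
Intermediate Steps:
$L = 30$ ($L = 5 \cdot 6 = 30$)
$q = -6$ ($q = \frac{3}{2} \left(-4\right) = -6$)
$X{\left(d \right)} = 36 d$ ($X{\left(d \right)} = \left(- 6 \sqrt{d}\right)^{2} = 36 d$)
$F = -444$ ($F = \left(36 \left(-3\right) - 3\right) 4 = \left(-108 - 3\right) 4 = \left(-111\right) 4 = -444$)
$\left(L + F\right)^{2} = \left(30 - 444\right)^{2} = \left(-414\right)^{2} = 171396$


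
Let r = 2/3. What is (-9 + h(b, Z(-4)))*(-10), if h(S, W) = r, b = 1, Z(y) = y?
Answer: 250/3 ≈ 83.333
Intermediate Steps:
r = ⅔ (r = 2*(⅓) = ⅔ ≈ 0.66667)
h(S, W) = ⅔
(-9 + h(b, Z(-4)))*(-10) = (-9 + ⅔)*(-10) = -25/3*(-10) = 250/3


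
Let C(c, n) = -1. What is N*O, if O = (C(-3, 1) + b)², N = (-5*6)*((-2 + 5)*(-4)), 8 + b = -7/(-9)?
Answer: 219040/9 ≈ 24338.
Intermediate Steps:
b = -65/9 (b = -8 - 7/(-9) = -8 - 7*(-⅑) = -8 + 7/9 = -65/9 ≈ -7.2222)
N = 360 (N = -90*(-4) = -30*(-12) = 360)
O = 5476/81 (O = (-1 - 65/9)² = (-74/9)² = 5476/81 ≈ 67.605)
N*O = 360*(5476/81) = 219040/9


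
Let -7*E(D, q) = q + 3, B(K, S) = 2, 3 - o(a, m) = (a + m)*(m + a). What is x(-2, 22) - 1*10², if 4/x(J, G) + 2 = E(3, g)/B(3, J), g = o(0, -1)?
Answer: -3356/33 ≈ -101.70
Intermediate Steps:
o(a, m) = 3 - (a + m)² (o(a, m) = 3 - (a + m)*(m + a) = 3 - (a + m)*(a + m) = 3 - (a + m)²)
g = 2 (g = 3 - (0 - 1)² = 3 - 1*(-1)² = 3 - 1*1 = 3 - 1 = 2)
E(D, q) = -3/7 - q/7 (E(D, q) = -(q + 3)/7 = -(3 + q)/7 = -3/7 - q/7)
x(J, G) = -56/33 (x(J, G) = 4/(-2 + (-3/7 - ⅐*2)/2) = 4/(-2 + (-3/7 - 2/7)*(½)) = 4/(-2 - 5/7*½) = 4/(-2 - 5/14) = 4/(-33/14) = 4*(-14/33) = -56/33)
x(-2, 22) - 1*10² = -56/33 - 1*10² = -56/33 - 1*100 = -56/33 - 100 = -3356/33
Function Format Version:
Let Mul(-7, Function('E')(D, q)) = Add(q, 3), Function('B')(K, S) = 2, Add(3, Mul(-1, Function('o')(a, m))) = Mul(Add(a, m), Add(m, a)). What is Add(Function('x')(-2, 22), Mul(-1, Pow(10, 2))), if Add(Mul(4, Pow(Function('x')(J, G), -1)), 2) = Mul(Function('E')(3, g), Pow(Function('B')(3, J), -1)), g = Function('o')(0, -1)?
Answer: Rational(-3356, 33) ≈ -101.70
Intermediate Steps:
Function('o')(a, m) = Add(3, Mul(-1, Pow(Add(a, m), 2))) (Function('o')(a, m) = Add(3, Mul(-1, Mul(Add(a, m), Add(m, a)))) = Add(3, Mul(-1, Mul(Add(a, m), Add(a, m)))) = Add(3, Mul(-1, Pow(Add(a, m), 2))))
g = 2 (g = Add(3, Mul(-1, Pow(Add(0, -1), 2))) = Add(3, Mul(-1, Pow(-1, 2))) = Add(3, Mul(-1, 1)) = Add(3, -1) = 2)
Function('E')(D, q) = Add(Rational(-3, 7), Mul(Rational(-1, 7), q)) (Function('E')(D, q) = Mul(Rational(-1, 7), Add(q, 3)) = Mul(Rational(-1, 7), Add(3, q)) = Add(Rational(-3, 7), Mul(Rational(-1, 7), q)))
Function('x')(J, G) = Rational(-56, 33) (Function('x')(J, G) = Mul(4, Pow(Add(-2, Mul(Add(Rational(-3, 7), Mul(Rational(-1, 7), 2)), Pow(2, -1))), -1)) = Mul(4, Pow(Add(-2, Mul(Add(Rational(-3, 7), Rational(-2, 7)), Rational(1, 2))), -1)) = Mul(4, Pow(Add(-2, Mul(Rational(-5, 7), Rational(1, 2))), -1)) = Mul(4, Pow(Add(-2, Rational(-5, 14)), -1)) = Mul(4, Pow(Rational(-33, 14), -1)) = Mul(4, Rational(-14, 33)) = Rational(-56, 33))
Add(Function('x')(-2, 22), Mul(-1, Pow(10, 2))) = Add(Rational(-56, 33), Mul(-1, Pow(10, 2))) = Add(Rational(-56, 33), Mul(-1, 100)) = Add(Rational(-56, 33), -100) = Rational(-3356, 33)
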